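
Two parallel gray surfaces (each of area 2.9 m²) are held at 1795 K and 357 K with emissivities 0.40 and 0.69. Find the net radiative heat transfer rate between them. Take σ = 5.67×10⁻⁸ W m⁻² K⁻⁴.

Q ≈ 5.78×10^5 W

For two large parallel gray plates, q = σ(T₁⁴ − T₂⁴) / (1/ε₁ + 1/ε₂ − 1).
1/ε₁ + 1/ε₂ − 1 = 1/0.40 + 1/0.69 − 1 = 2.949.
T₁⁴ − T₂⁴ = 1.04×10^13 − 1.62×10^10 = 1.04×10^13 K⁴.
q = 5.67×10⁻⁸ × 1.04×10^13 / 2.949 = 1.99×10^5 W/m².
Q = q·A = 1.99×10^5 × 2.9 = 5.78×10^5 W.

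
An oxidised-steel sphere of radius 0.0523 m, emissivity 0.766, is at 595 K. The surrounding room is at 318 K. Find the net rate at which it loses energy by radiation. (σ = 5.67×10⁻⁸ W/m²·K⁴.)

Q ≈ 172 W

A = 4πr² = 4π × (0.0523)² = 0.0344 m².
Q = εσA(T⁴ − T_s⁴). T⁴ − T_s⁴ = (595)⁴ − (318)⁴ = 1.25×10^11 − 1.02×10^10 = 1.15×10^11 K⁴.
Q = 0.766 × 5.67×10⁻⁸ × 0.0344 × 1.15×10^11 = 172 W.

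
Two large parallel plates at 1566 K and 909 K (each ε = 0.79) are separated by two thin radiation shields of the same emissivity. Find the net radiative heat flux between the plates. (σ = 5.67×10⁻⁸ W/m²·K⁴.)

Each of the 3 gaps contributes resistance (2/ε − 1) = 2/0.79 − 1 = 1.532; total = 4.595.
q = σ(T₁⁴ − T₂⁴) / 4.595 = 5.67×10⁻⁸ × 5.33×10^12 / 4.595 = 65800 W/m².

q ≈ 65800 W/m²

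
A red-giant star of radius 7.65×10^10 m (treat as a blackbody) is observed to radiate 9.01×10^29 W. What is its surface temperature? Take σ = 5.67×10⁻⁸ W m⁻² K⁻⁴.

A = 4πr² = 4π × (7.65×10^10)² = 7.35×10^22 m².
From P = σAT⁴, T = (P / σA)^(1/4) = (9.01×10^29 / (5.67×10⁻⁸ × 7.35×10^22))^(1/4).
T = (2.16×10^14)^(1/4) = 3830 K.

T ≈ 3830 K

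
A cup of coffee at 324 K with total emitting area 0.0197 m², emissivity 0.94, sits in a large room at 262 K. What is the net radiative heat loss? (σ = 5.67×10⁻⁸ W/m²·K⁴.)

Q ≈ 6.62 W

Q = εσA(T⁴ − T_s⁴). T⁴ − T_s⁴ = (324)⁴ − (262)⁴ = 1.10×10^10 − 4.71×10^9 = 6.31×10^9 K⁴.
Q = 0.94 × 5.67×10⁻⁸ × 0.0197 × 6.31×10^9 = 6.62 W.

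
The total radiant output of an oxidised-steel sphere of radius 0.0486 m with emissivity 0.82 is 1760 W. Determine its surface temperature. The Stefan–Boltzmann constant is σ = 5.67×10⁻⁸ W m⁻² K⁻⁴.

T ≈ 1060 K

A = 4πr² = 4π × (0.0486)² = 0.0297 m².
From P = εσAT⁴, T = (P / εσA)^(1/4) = (1760 / (0.82 × 5.67×10⁻⁸ × 0.0297))^(1/4).
T = (1.28×10^12)^(1/4) = 1060 K.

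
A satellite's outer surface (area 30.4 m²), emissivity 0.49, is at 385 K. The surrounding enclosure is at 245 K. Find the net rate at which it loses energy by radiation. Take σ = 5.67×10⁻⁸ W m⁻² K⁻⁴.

Q ≈ 15500 W

Q = εσA(T⁴ − T_s⁴). T⁴ − T_s⁴ = (385)⁴ − (245)⁴ = 2.20×10^10 − 3.60×10^9 = 1.84×10^10 K⁴.
Q = 0.49 × 5.67×10⁻⁸ × 30.4 × 1.84×10^10 = 15500 W.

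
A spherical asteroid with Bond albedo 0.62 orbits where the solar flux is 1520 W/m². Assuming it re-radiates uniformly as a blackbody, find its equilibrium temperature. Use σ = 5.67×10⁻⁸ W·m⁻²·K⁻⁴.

Power absorbed = (1−a)S·πR²; power emitted = 4πR²σT⁴. Equating and cancelling πR²:
T = ((1−a)S / 4σ)^(1/4) = (578 / (4 × 5.67×10⁻⁸))^(1/4) = (2.55×10^9)^(1/4).
T = 225 K.

T ≈ 225 K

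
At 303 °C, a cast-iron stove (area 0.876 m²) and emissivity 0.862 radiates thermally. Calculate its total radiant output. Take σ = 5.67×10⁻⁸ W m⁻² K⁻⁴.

303 °C = 576 K.
Stefan–Boltzmann: P = εσAT⁴ = 0.862 × 5.67×10⁻⁸ × 0.876 × (576)⁴ = 0.862 × 5.67×10⁻⁸ × 0.876 × 1.10×10^11.
P = 4710 W.

P ≈ 4710 W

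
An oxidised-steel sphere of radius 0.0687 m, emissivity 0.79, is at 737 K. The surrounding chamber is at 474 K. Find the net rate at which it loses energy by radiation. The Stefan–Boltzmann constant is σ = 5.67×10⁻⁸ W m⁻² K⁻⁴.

A = 4πr² = 4π × (0.0687)² = 0.0593 m².
Q = εσA(T⁴ − T_s⁴). T⁴ − T_s⁴ = (737)⁴ − (474)⁴ = 2.95×10^11 − 5.05×10^10 = 2.45×10^11 K⁴.
Q = 0.79 × 5.67×10⁻⁸ × 0.0593 × 2.45×10^11 = 650 W.

Q ≈ 650 W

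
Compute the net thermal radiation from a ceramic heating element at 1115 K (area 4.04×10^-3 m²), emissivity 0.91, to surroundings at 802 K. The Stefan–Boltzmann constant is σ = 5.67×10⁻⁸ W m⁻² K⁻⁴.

Q = εσA(T⁴ − T_s⁴). T⁴ − T_s⁴ = (1115)⁴ − (802)⁴ = 1.55×10^12 − 4.14×10^11 = 1.13×10^12 K⁴.
Q = 0.91 × 5.67×10⁻⁸ × 4.04×10^-3 × 1.13×10^12 = 236 W.

Q ≈ 236 W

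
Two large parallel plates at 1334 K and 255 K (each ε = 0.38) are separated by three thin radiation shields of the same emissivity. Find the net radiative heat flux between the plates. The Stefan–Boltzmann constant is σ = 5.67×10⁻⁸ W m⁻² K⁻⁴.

q ≈ 10500 W/m²

Each of the 4 gaps contributes resistance (2/ε − 1) = 2/0.38 − 1 = 4.263; total = 17.05.
q = σ(T₁⁴ − T₂⁴) / 17.05 = 5.67×10⁻⁸ × 3.16×10^12 / 17.05 = 10500 W/m².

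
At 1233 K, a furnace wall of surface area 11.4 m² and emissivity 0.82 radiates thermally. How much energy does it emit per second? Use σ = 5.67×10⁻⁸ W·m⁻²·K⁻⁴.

P ≈ 1.23×10^6 W

Stefan–Boltzmann: P = εσAT⁴ = 0.82 × 5.67×10⁻⁸ × 11.4 × (1233)⁴ = 0.82 × 5.67×10⁻⁸ × 11.4 × 2.31×10^12.
P = 1.23×10^6 W.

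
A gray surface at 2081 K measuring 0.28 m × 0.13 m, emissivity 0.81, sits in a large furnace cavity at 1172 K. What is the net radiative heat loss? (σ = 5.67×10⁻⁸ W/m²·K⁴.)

Q ≈ 28200 W

A = 0.28 × 0.13 = 0.0364 m².
Q = εσA(T⁴ − T_s⁴). T⁴ − T_s⁴ = (2081)⁴ − (1172)⁴ = 1.88×10^13 − 1.89×10^12 = 1.69×10^13 K⁴.
Q = 0.81 × 5.67×10⁻⁸ × 0.0364 × 1.69×10^13 = 28200 W.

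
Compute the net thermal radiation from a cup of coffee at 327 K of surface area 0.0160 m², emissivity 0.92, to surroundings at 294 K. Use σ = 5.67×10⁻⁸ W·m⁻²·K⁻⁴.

Q = εσA(T⁴ − T_s⁴). T⁴ − T_s⁴ = (327)⁴ − (294)⁴ = 1.14×10^10 − 7.47×10^9 = 3.96×10^9 K⁴.
Q = 0.92 × 5.67×10⁻⁸ × 0.0160 × 3.96×10^9 = 3.31 W.

Q ≈ 3.31 W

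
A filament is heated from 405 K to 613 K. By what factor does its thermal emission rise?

ratio ≈ 5.25

P ∝ T⁴, so the ratio is (613/405)⁴ = (1.514)⁴ = 5.25.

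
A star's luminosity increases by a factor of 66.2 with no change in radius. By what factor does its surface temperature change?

P ∝ T⁴ ⇒ T ∝ P^(1/4), so T scales by (66.2)^(1/4) = 2.85.

factor ≈ 2.85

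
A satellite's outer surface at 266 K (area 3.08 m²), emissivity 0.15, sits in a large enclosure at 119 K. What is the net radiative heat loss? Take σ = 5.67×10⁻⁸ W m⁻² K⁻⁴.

Q ≈ 126 W

Q = εσA(T⁴ − T_s⁴). T⁴ − T_s⁴ = (266)⁴ − (119)⁴ = 5.01×10^9 − 2.01×10^8 = 4.81×10^9 K⁴.
Q = 0.15 × 5.67×10⁻⁸ × 3.08 × 4.81×10^9 = 126 W.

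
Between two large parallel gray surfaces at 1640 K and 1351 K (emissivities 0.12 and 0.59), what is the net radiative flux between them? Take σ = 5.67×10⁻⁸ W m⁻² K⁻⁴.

q ≈ 24500 W/m²

For two large parallel gray plates, q = σ(T₁⁴ − T₂⁴) / (1/ε₁ + 1/ε₂ − 1).
1/ε₁ + 1/ε₂ − 1 = 1/0.12 + 1/0.59 − 1 = 9.028.
T₁⁴ − T₂⁴ = 7.23×10^12 − 3.33×10^12 = 3.90×10^12 K⁴.
q = 5.67×10⁻⁸ × 3.90×10^12 / 9.028 = 24500 W/m².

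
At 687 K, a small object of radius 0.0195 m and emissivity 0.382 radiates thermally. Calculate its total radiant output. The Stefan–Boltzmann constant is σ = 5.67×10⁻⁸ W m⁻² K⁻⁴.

P ≈ 23.1 W

A = 4πr² = 4π × (0.0195)² = 4.78×10^-3 m².
P = εσAT⁴ = 0.382 × 5.67×10⁻⁸ × 4.78×10^-3 × (687)⁴ = 0.382 × 5.67×10⁻⁸ × 4.78×10^-3 × 2.23×10^11.
P = 23.1 W.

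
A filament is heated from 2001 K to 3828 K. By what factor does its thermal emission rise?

ratio ≈ 13.4

P ∝ T⁴, so the ratio is (3828/2001)⁴ = (1.913)⁴ = 13.4.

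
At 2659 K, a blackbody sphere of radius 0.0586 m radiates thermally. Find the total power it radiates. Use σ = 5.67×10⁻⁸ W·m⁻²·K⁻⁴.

P ≈ 1.22×10^5 W

A = 4πr² = 4π × (0.0586)² = 0.0432 m².
P = σAT⁴ = 5.67×10⁻⁸ × 0.0432 × (2659)⁴ = 5.67×10⁻⁸ × 0.0432 × 5.00×10^13.
P = 1.22×10^5 W.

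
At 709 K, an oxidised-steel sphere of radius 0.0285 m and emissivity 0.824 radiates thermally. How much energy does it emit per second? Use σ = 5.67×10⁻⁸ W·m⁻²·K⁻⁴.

A = 4πr² = 4π × (0.0285)² = 0.0102 m².
P = εσAT⁴ = 0.824 × 5.67×10⁻⁸ × 0.0102 × (709)⁴ = 0.824 × 5.67×10⁻⁸ × 0.0102 × 2.53×10^11.
P = 121 W.

P ≈ 121 W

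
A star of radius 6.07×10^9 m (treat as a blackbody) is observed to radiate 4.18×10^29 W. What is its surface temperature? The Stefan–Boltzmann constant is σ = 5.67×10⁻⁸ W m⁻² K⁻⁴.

A = 4πr² = 4π × (6.07×10^9)² = 4.63×10^20 m².
From P = σAT⁴, T = (P / σA)^(1/4) = (4.18×10^29 / (5.67×10⁻⁸ × 4.63×10^20))^(1/4).
T = (1.59×10^16)^(1/4) = 11200 K.

T ≈ 11200 K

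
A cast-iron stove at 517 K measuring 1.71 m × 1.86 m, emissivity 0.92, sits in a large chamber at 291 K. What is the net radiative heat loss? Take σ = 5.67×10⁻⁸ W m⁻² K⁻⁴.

A = 1.71 × 1.86 = 3.18 m².
Q = εσA(T⁴ − T_s⁴). T⁴ − T_s⁴ = (517)⁴ − (291)⁴ = 7.14×10^10 − 7.17×10^9 = 6.43×10^10 K⁴.
Q = 0.92 × 5.67×10⁻⁸ × 3.18 × 6.43×10^10 = 10700 W.

Q ≈ 10700 W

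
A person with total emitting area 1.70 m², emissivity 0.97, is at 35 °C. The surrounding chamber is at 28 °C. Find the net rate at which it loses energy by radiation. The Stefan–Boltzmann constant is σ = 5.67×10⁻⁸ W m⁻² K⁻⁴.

Q ≈ 73.9 W

Convert: 35 °C = 308 K; 28 °C = 301 K.
Q = εσA(T⁴ − T_s⁴). T⁴ − T_s⁴ = (308)⁴ − (301)⁴ = 9.00×10^9 − 8.21×10^9 = 7.91×10^8 K⁴.
Q = 0.97 × 5.67×10⁻⁸ × 1.70 × 7.91×10^8 = 73.9 W.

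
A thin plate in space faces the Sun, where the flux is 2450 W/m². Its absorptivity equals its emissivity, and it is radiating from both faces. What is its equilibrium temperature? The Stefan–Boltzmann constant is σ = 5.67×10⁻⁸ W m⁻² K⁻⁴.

Absorbed flux αS = emitted flux 2εσT⁴ per unit area; with α = ε this gives T = (S/2σ)^(1/4).
T = (2450 / (2 × 5.67×10⁻⁸))^(1/4) = (2.16×10^10)^(1/4).
T = 383 K.

T ≈ 383 K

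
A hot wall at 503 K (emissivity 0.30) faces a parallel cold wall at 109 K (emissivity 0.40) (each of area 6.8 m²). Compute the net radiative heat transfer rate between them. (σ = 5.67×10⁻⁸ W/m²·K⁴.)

Q ≈ 5100 W

For two large parallel gray plates, q = σ(T₁⁴ − T₂⁴) / (1/ε₁ + 1/ε₂ − 1).
1/ε₁ + 1/ε₂ − 1 = 1/0.30 + 1/0.40 − 1 = 4.833.
T₁⁴ − T₂⁴ = 6.40×10^10 − 1.41×10^8 = 6.39×10^10 K⁴.
q = 5.67×10⁻⁸ × 6.39×10^10 / 4.833 = 749 W/m².
Q = q·A = 749 × 6.8 = 5100 W.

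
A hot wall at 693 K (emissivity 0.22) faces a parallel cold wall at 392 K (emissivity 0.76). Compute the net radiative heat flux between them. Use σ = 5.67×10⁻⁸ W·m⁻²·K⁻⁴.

q ≈ 2410 W/m²

For two large parallel gray plates, q = σ(T₁⁴ − T₂⁴) / (1/ε₁ + 1/ε₂ − 1).
1/ε₁ + 1/ε₂ − 1 = 1/0.22 + 1/0.76 − 1 = 4.861.
T₁⁴ − T₂⁴ = 2.31×10^11 − 2.36×10^10 = 2.07×10^11 K⁴.
q = 5.67×10⁻⁸ × 2.07×10^11 / 4.861 = 2410 W/m².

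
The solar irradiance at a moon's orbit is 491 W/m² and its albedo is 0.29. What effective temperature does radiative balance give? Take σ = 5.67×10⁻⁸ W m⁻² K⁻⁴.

T ≈ 198 K

Power absorbed = (1−a)S·πR²; power emitted = 4πR²σT⁴. Equating and cancelling πR²:
T = ((1−a)S / 4σ)^(1/4) = (349 / (4 × 5.67×10⁻⁸))^(1/4) = (1.54×10^9)^(1/4).
T = 198 K.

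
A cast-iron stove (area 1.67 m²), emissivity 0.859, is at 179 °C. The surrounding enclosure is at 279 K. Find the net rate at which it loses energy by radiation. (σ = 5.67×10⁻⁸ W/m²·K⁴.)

Convert: 179 °C = 452 K.
Q = εσA(T⁴ − T_s⁴). T⁴ − T_s⁴ = (452)⁴ − (279)⁴ = 4.17×10^10 − 6.06×10^9 = 3.57×10^10 K⁴.
Q = 0.859 × 5.67×10⁻⁸ × 1.67 × 3.57×10^10 = 2900 W.

Q ≈ 2900 W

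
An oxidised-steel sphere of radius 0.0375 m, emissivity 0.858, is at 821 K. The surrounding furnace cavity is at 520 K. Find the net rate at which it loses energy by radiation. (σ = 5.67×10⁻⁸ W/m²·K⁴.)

Q ≈ 328 W

A = 4πr² = 4π × (0.0375)² = 0.0177 m².
Q = εσA(T⁴ − T_s⁴). T⁴ − T_s⁴ = (821)⁴ − (520)⁴ = 4.54×10^11 − 7.31×10^10 = 3.81×10^11 K⁴.
Q = 0.858 × 5.67×10⁻⁸ × 0.0177 × 3.81×10^11 = 328 W.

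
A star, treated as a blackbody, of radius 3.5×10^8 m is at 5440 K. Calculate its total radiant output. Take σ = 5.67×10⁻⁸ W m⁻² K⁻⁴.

P ≈ 7.64×10^25 W

A = 4πr² = 4π × (3.5×10^8)² = 1.54×10^18 m².
P = σAT⁴ = 5.67×10⁻⁸ × 1.54×10^18 × (5440)⁴ = 5.67×10⁻⁸ × 1.54×10^18 × 8.76×10^14.
P = 7.64×10^25 W.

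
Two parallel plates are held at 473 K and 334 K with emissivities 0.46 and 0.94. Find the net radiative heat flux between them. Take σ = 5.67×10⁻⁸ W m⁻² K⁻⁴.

For two large parallel gray plates, q = σ(T₁⁴ − T₂⁴) / (1/ε₁ + 1/ε₂ − 1).
1/ε₁ + 1/ε₂ − 1 = 1/0.46 + 1/0.94 − 1 = 2.238.
T₁⁴ − T₂⁴ = 5.01×10^10 − 1.24×10^10 = 3.76×10^10 K⁴.
q = 5.67×10⁻⁸ × 3.76×10^10 / 2.238 = 953 W/m².

q ≈ 953 W/m²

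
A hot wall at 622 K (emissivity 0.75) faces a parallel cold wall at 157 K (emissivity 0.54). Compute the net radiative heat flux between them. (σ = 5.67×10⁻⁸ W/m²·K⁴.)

q ≈ 3870 W/m²

For two large parallel gray plates, q = σ(T₁⁴ − T₂⁴) / (1/ε₁ + 1/ε₂ − 1).
1/ε₁ + 1/ε₂ − 1 = 1/0.75 + 1/0.54 − 1 = 2.185.
T₁⁴ − T₂⁴ = 1.50×10^11 − 6.08×10^8 = 1.49×10^11 K⁴.
q = 5.67×10⁻⁸ × 1.49×10^11 / 2.185 = 3870 W/m².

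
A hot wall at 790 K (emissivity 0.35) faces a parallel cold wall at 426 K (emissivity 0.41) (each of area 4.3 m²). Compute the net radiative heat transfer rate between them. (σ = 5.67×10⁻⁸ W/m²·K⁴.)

Q ≈ 20200 W

For two large parallel gray plates, q = σ(T₁⁴ − T₂⁴) / (1/ε₁ + 1/ε₂ − 1).
1/ε₁ + 1/ε₂ − 1 = 1/0.35 + 1/0.41 − 1 = 4.296.
T₁⁴ − T₂⁴ = 3.90×10^11 − 3.29×10^10 = 3.57×10^11 K⁴.
q = 5.67×10⁻⁸ × 3.57×10^11 / 4.296 = 4710 W/m².
Q = q·A = 4710 × 4.3 = 20200 W.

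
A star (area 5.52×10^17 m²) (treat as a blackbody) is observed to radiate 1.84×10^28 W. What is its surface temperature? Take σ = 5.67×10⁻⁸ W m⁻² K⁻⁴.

From P = σAT⁴, T = (P / σA)^(1/4) = (1.84×10^28 / (5.67×10⁻⁸ × 5.52×10^17))^(1/4).
T = (5.88×10^17)^(1/4) = 27700 K.

T ≈ 27700 K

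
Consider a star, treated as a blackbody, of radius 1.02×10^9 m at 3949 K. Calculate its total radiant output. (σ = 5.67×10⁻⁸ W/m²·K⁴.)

P ≈ 1.80×10^26 W

A = 4πr² = 4π × (1.02×10^9)² = 1.31×10^19 m².
P = σAT⁴ = 5.67×10⁻⁸ × 1.31×10^19 × (3949)⁴ = 5.67×10⁻⁸ × 1.31×10^19 × 2.43×10^14.
P = 1.80×10^26 W.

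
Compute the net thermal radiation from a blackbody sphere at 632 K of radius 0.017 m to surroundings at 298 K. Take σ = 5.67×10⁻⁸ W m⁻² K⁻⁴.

A = 4πr² = 4π × (0.017)² = 3.63×10^-3 m².
Q = σA(T⁴ − T_s⁴). T⁴ − T_s⁴ = (632)⁴ − (298)⁴ = 1.60×10^11 − 7.89×10^9 = 1.52×10^11 K⁴.
Q = 5.67×10⁻⁸ × 3.63×10^-3 × 1.52×10^11 = 31.2 W.

Q ≈ 31.2 W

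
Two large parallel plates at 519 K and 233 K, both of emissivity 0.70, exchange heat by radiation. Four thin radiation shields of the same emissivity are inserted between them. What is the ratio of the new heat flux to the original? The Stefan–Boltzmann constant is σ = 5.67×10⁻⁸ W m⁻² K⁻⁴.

ratio ≈ 0.200

With N identical shields there are N+1 = 5 gaps in series, each with the same radiative resistance, so the flux falls to 1/(N+1) of its unshielded value.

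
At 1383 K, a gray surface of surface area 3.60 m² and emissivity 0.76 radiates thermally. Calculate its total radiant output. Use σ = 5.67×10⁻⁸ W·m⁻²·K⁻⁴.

P ≈ 5.68×10^5 W

P = εσAT⁴ = 0.76 × 5.67×10⁻⁸ × 3.60 × (1383)⁴ = 0.76 × 5.67×10⁻⁸ × 3.60 × 3.66×10^12.
P = 5.68×10^5 W.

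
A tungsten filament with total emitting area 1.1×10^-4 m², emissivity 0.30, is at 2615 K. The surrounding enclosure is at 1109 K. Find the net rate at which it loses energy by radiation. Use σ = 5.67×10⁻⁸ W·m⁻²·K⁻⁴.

Q = εσA(T⁴ − T_s⁴). T⁴ − T_s⁴ = (2615)⁴ − (1109)⁴ = 4.68×10^13 − 1.51×10^12 = 4.52×10^13 K⁴.
Q = 0.30 × 5.67×10⁻⁸ × 1.10×10^-4 × 4.52×10^13 = 84.7 W.

Q ≈ 84.7 W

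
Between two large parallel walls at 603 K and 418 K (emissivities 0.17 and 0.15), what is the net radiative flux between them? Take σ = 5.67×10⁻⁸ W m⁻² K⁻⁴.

For two large parallel gray plates, q = σ(T₁⁴ − T₂⁴) / (1/ε₁ + 1/ε₂ − 1).
1/ε₁ + 1/ε₂ − 1 = 1/0.17 + 1/0.15 − 1 = 11.55.
T₁⁴ − T₂⁴ = 1.32×10^11 − 3.05×10^10 = 1.02×10^11 K⁴.
q = 5.67×10⁻⁸ × 1.02×10^11 / 11.55 = 499 W/m².

q ≈ 499 W/m²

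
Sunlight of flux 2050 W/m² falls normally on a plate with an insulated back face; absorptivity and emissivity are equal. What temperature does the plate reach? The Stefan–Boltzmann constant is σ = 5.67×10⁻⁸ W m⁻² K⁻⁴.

Absorbed flux αS = emitted flux εσT⁴ (one radiating face); with α = ε, T = (S/σ)^(1/4).
T = (2050 / 5.67×10⁻⁸)^(1/4) = (3.62×10^10)^(1/4).
T = 436 K.

T ≈ 436 K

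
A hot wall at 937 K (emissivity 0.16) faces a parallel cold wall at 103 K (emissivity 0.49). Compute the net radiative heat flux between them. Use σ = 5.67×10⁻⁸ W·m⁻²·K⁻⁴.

For two large parallel gray plates, q = σ(T₁⁴ − T₂⁴) / (1/ε₁ + 1/ε₂ − 1).
1/ε₁ + 1/ε₂ − 1 = 1/0.16 + 1/0.49 − 1 = 7.291.
T₁⁴ − T₂⁴ = 7.71×10^11 − 1.13×10^8 = 7.71×10^11 K⁴.
q = 5.67×10⁻⁸ × 7.71×10^11 / 7.291 = 5990 W/m².

q ≈ 5990 W/m²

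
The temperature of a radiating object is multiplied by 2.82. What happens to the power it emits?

P ∝ T⁴, so the power scales as (2.82)⁴ = 63.2.

factor ≈ 63.2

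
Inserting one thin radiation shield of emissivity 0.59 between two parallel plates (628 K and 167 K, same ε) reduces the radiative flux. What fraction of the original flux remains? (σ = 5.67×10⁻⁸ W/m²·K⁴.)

With N identical shields there are N+1 = 2 gaps in series, each with the same radiative resistance, so the flux falls to 1/(N+1) of its unshielded value.

ratio ≈ 0.500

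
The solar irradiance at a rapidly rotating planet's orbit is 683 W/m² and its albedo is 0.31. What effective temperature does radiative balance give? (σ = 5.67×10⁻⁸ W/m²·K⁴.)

T ≈ 214 K

Power absorbed = (1−a)S·πR²; power emitted = 4πR²σT⁴. Equating and cancelling πR²:
T = ((1−a)S / 4σ)^(1/4) = (471 / (4 × 5.67×10⁻⁸))^(1/4) = (2.08×10^9)^(1/4).
T = 214 K.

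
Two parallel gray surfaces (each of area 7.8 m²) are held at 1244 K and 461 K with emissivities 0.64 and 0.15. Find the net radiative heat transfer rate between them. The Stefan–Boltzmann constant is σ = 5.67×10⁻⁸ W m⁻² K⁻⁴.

Q ≈ 1.44×10^5 W

For two large parallel gray plates, q = σ(T₁⁴ − T₂⁴) / (1/ε₁ + 1/ε₂ − 1).
1/ε₁ + 1/ε₂ − 1 = 1/0.64 + 1/0.15 − 1 = 7.229.
T₁⁴ − T₂⁴ = 2.39×10^12 − 4.52×10^10 = 2.35×10^12 K⁴.
q = 5.67×10⁻⁸ × 2.35×10^12 / 7.229 = 18400 W/m².
Q = q·A = 18400 × 7.8 = 1.44×10^5 W.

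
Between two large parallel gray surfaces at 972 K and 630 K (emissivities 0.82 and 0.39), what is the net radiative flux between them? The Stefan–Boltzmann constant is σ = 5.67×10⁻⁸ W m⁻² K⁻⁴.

q ≈ 15000 W/m²

For two large parallel gray plates, q = σ(T₁⁴ − T₂⁴) / (1/ε₁ + 1/ε₂ − 1).
1/ε₁ + 1/ε₂ − 1 = 1/0.82 + 1/0.39 − 1 = 2.784.
T₁⁴ − T₂⁴ = 8.93×10^11 − 1.58×10^11 = 7.35×10^11 K⁴.
q = 5.67×10⁻⁸ × 7.35×10^11 / 2.784 = 15000 W/m².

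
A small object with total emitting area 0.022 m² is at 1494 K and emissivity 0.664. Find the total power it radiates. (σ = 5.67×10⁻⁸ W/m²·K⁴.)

P ≈ 4130 W

P = εσAT⁴ = 0.664 × 5.67×10⁻⁸ × 0.0220 × (1494)⁴ = 0.664 × 5.67×10⁻⁸ × 0.0220 × 4.98×10^12.
P = 4130 W.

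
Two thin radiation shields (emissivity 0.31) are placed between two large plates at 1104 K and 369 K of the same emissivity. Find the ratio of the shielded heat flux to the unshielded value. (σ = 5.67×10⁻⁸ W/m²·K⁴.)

ratio ≈ 0.333

With N identical shields there are N+1 = 3 gaps in series, each with the same radiative resistance, so the flux falls to 1/(N+1) of its unshielded value.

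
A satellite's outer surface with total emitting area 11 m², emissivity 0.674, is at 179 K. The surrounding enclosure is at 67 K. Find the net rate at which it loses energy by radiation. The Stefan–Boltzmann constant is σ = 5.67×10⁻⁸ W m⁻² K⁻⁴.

Q = εσA(T⁴ − T_s⁴). T⁴ − T_s⁴ = (179)⁴ − (67)⁴ = 1.03×10^9 − 2.02×10^7 = 1.01×10^9 K⁴.
Q = 0.674 × 5.67×10⁻⁸ × 11.0 × 1.01×10^9 = 423 W.

Q ≈ 423 W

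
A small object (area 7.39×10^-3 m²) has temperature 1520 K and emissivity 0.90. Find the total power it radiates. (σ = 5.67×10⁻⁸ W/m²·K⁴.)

P = εσAT⁴ = 0.90 × 5.67×10⁻⁸ × 7.39×10^-3 × (1520)⁴ = 0.90 × 5.67×10⁻⁸ × 7.39×10^-3 × 5.34×10^12.
P = 2010 W.

P ≈ 2010 W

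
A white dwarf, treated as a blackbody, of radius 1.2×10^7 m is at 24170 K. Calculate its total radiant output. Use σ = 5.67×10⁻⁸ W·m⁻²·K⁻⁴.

A = 4πr² = 4π × (1.2×10^7)² = 1.81×10^15 m².
P = σAT⁴ = 5.67×10⁻⁸ × 1.81×10^15 × (24170)⁴ = 5.67×10⁻⁸ × 1.81×10^15 × 3.41×10^17.
P = 3.50×10^25 W.

P ≈ 3.50×10^25 W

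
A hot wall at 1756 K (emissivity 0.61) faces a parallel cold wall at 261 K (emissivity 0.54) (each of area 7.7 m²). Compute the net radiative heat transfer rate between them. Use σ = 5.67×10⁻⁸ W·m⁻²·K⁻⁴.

For two large parallel gray plates, q = σ(T₁⁴ − T₂⁴) / (1/ε₁ + 1/ε₂ − 1).
1/ε₁ + 1/ε₂ − 1 = 1/0.61 + 1/0.54 − 1 = 2.491.
T₁⁴ − T₂⁴ = 9.51×10^12 − 4.64×10^9 = 9.50×10^12 K⁴.
q = 5.67×10⁻⁸ × 9.50×10^12 / 2.491 = 2.16×10^5 W/m².
Q = q·A = 2.16×10^5 × 7.7 = 1.67×10^6 W.

Q ≈ 1.67×10^6 W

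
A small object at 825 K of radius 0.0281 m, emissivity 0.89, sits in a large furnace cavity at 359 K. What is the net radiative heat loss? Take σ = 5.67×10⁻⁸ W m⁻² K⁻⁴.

A = 4πr² = 4π × (0.0281)² = 9.92×10^-3 m².
Q = εσA(T⁴ − T_s⁴). T⁴ − T_s⁴ = (825)⁴ − (359)⁴ = 4.63×10^11 − 1.66×10^10 = 4.47×10^11 K⁴.
Q = 0.89 × 5.67×10⁻⁸ × 9.92×10^-3 × 4.47×10^11 = 224 W.

Q ≈ 224 W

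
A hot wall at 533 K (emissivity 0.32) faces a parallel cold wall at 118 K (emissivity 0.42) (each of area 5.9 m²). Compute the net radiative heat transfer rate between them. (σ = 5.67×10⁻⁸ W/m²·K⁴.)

For two large parallel gray plates, q = σ(T₁⁴ − T₂⁴) / (1/ε₁ + 1/ε₂ − 1).
1/ε₁ + 1/ε₂ − 1 = 1/0.32 + 1/0.42 − 1 = 4.506.
T₁⁴ − T₂⁴ = 8.07×10^10 − 1.94×10^8 = 8.05×10^10 K⁴.
q = 5.67×10⁻⁸ × 8.05×10^10 / 4.506 = 1010 W/m².
Q = q·A = 1010 × 5.9 = 5980 W.

Q ≈ 5980 W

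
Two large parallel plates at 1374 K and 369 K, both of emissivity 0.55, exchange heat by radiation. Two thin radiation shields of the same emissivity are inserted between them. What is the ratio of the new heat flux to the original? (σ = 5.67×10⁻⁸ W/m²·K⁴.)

ratio ≈ 0.333

With N identical shields there are N+1 = 3 gaps in series, each with the same radiative resistance, so the flux falls to 1/(N+1) of its unshielded value.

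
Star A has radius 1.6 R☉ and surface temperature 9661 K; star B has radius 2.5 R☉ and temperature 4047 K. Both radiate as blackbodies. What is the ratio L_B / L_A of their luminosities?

L = 4πR²σT⁴ ∝ R²T⁴, so L_B/L_A = (2.5/1.6)² × (4047/9661)⁴ = 2.44 × 0.0308 = 0.0752.

L_B/L_A ≈ 0.0752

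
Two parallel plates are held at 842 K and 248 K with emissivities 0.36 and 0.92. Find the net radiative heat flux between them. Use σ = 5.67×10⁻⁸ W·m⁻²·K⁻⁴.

For two large parallel gray plates, q = σ(T₁⁴ − T₂⁴) / (1/ε₁ + 1/ε₂ − 1).
1/ε₁ + 1/ε₂ − 1 = 1/0.36 + 1/0.92 − 1 = 2.865.
T₁⁴ − T₂⁴ = 5.03×10^11 − 3.78×10^9 = 4.99×10^11 K⁴.
q = 5.67×10⁻⁸ × 4.99×10^11 / 2.865 = 9870 W/m².

q ≈ 9870 W/m²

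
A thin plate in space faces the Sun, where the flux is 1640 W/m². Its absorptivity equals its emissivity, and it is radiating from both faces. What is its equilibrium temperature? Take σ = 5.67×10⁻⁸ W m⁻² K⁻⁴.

Absorbed flux αS = emitted flux 2εσT⁴ per unit area; with α = ε this gives T = (S/2σ)^(1/4).
T = (1640 / (2 × 5.67×10⁻⁸))^(1/4) = (1.45×10^10)^(1/4).
T = 347 K.

T ≈ 347 K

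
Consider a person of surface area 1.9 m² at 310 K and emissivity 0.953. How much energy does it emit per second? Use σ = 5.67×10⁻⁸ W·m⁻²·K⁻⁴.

P ≈ 948 W

Stefan–Boltzmann: P = εσAT⁴ = 0.953 × 5.67×10⁻⁸ × 1.90 × (310)⁴ = 0.953 × 5.67×10⁻⁸ × 1.90 × 9.24×10^9.
P = 948 W.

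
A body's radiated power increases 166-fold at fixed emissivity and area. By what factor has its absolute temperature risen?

factor ≈ 3.59

P ∝ T⁴ ⇒ T ∝ P^(1/4), so T scales by (166)^(1/4) = 3.59.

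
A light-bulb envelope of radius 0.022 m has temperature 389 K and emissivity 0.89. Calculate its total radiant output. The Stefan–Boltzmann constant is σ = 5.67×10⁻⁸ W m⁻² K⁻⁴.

A = 4πr² = 4π × (0.022)² = 6.08×10^-3 m².
P = εσAT⁴ = 0.89 × 5.67×10⁻⁸ × 6.08×10^-3 × (389)⁴ = 0.89 × 5.67×10⁻⁸ × 6.08×10^-3 × 2.29×10^10.
P = 7.03 W.

P ≈ 7.03 W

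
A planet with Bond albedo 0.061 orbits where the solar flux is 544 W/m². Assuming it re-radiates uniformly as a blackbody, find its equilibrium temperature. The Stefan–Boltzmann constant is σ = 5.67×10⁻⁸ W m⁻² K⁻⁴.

Power absorbed = (1−a)S·πR²; power emitted = 4πR²σT⁴. Equating and cancelling πR²:
T = ((1−a)S / 4σ)^(1/4) = (511 / (4 × 5.67×10⁻⁸))^(1/4) = (2.25×10^9)^(1/4).
T = 218 K.

T ≈ 218 K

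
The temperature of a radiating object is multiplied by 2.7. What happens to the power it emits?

P ∝ T⁴, so the power scales as (2.7)⁴ = 53.1.

factor ≈ 53.1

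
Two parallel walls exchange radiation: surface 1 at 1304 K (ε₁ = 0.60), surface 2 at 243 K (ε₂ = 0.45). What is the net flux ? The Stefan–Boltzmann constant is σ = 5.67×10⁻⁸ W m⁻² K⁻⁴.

For two large parallel gray plates, q = σ(T₁⁴ − T₂⁴) / (1/ε₁ + 1/ε₂ − 1).
1/ε₁ + 1/ε₂ − 1 = 1/0.60 + 1/0.45 − 1 = 2.889.
T₁⁴ − T₂⁴ = 2.89×10^12 − 3.49×10^9 = 2.89×10^12 K⁴.
q = 5.67×10⁻⁸ × 2.89×10^12 / 2.889 = 56700 W/m².

q ≈ 56700 W/m²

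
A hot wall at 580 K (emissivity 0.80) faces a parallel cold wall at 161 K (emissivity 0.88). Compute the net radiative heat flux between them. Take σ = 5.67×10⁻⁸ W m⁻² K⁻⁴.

q ≈ 4600 W/m²

For two large parallel gray plates, q = σ(T₁⁴ − T₂⁴) / (1/ε₁ + 1/ε₂ − 1).
1/ε₁ + 1/ε₂ − 1 = 1/0.80 + 1/0.88 − 1 = 1.386.
T₁⁴ − T₂⁴ = 1.13×10^11 − 6.72×10^8 = 1.12×10^11 K⁴.
q = 5.67×10⁻⁸ × 1.12×10^11 / 1.386 = 4600 W/m².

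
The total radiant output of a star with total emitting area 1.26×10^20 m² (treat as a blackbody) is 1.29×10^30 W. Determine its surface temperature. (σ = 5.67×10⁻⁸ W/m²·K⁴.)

T ≈ 20600 K

From P = σAT⁴, T = (P / σA)^(1/4) = (1.29×10^30 / (5.67×10⁻⁸ × 1.26×10^20))^(1/4).
T = (1.81×10^17)^(1/4) = 20600 K.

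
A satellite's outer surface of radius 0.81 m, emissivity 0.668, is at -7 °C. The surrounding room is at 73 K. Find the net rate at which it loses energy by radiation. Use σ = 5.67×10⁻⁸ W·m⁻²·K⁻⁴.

Q ≈ 1550 W

A = 4πr² = 4π × (0.81)² = 8.24 m².
Convert: -7 °C = 266 K.
Q = εσA(T⁴ − T_s⁴). T⁴ − T_s⁴ = (266)⁴ − (73)⁴ = 5.01×10^9 − 2.84×10^7 = 4.98×10^9 K⁴.
Q = 0.668 × 5.67×10⁻⁸ × 8.24 × 4.98×10^9 = 1550 W.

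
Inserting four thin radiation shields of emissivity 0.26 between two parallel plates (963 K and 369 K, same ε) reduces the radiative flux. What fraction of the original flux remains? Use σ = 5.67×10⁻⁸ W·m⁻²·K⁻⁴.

With N identical shields there are N+1 = 5 gaps in series, each with the same radiative resistance, so the flux falls to 1/(N+1) of its unshielded value.

ratio ≈ 0.200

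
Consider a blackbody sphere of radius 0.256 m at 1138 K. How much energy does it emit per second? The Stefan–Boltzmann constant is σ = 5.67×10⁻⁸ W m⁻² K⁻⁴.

P ≈ 78300 W

A = 4πr² = 4π × (0.256)² = 0.824 m².
P = σAT⁴ = 5.67×10⁻⁸ × 0.824 × (1138)⁴ = 5.67×10⁻⁸ × 0.824 × 1.68×10^12.
P = 78300 W.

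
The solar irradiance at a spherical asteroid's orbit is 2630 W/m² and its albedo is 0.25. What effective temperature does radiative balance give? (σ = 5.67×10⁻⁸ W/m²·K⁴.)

Power absorbed = (1−a)S·πR²; power emitted = 4πR²σT⁴. Equating and cancelling πR²:
T = ((1−a)S / 4σ)^(1/4) = (1970 / (4 × 5.67×10⁻⁸))^(1/4) = (8.70×10^9)^(1/4).
T = 305 K.

T ≈ 305 K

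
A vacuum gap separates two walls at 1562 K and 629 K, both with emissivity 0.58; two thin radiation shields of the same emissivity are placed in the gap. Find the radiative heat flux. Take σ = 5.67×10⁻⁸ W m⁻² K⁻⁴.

q ≈ 44700 W/m²

Each of the 3 gaps contributes resistance (2/ε − 1) = 2/0.58 − 1 = 2.448; total = 7.345.
q = σ(T₁⁴ − T₂⁴) / 7.345 = 5.67×10⁻⁸ × 5.80×10^12 / 7.345 = 44700 W/m².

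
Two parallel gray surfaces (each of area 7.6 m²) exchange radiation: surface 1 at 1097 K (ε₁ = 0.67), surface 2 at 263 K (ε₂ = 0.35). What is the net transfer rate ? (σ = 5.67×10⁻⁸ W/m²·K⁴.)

For two large parallel gray plates, q = σ(T₁⁴ − T₂⁴) / (1/ε₁ + 1/ε₂ − 1).
1/ε₁ + 1/ε₂ − 1 = 1/0.67 + 1/0.35 − 1 = 3.350.
T₁⁴ − T₂⁴ = 1.45×10^12 − 4.78×10^9 = 1.44×10^12 K⁴.
q = 5.67×10⁻⁸ × 1.44×10^12 / 3.350 = 24400 W/m².
Q = q·A = 24400 × 7.6 = 1.86×10^5 W.

Q ≈ 1.86×10^5 W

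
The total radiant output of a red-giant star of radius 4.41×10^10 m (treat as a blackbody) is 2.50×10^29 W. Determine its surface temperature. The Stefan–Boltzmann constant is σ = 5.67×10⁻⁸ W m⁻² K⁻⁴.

T ≈ 3660 K

A = 4πr² = 4π × (4.41×10^10)² = 2.44×10^22 m².
From P = σAT⁴, T = (P / σA)^(1/4) = (2.50×10^29 / (5.67×10⁻⁸ × 2.44×10^22))^(1/4).
T = (1.80×10^14)^(1/4) = 3660 K.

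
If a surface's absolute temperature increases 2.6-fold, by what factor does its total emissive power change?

P ∝ T⁴, so the power scales as (2.6)⁴ = 45.7.

factor ≈ 45.7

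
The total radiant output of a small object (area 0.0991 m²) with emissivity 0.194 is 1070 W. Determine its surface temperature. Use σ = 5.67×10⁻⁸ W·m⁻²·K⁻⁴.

From P = εσAT⁴, T = (P / εσA)^(1/4) = (1070 / (0.194 × 5.67×10⁻⁸ × 0.0991))^(1/4).
T = (9.82×10^11)^(1/4) = 995 K.

T ≈ 995 K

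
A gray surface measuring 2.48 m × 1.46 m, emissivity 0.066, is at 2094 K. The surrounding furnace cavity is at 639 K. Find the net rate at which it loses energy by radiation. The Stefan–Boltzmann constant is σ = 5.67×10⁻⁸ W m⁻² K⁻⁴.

A = 2.48 × 1.46 = 3.62 m².
Q = εσA(T⁴ − T_s⁴). T⁴ − T_s⁴ = (2094)⁴ − (639)⁴ = 1.92×10^13 − 1.67×10^11 = 1.91×10^13 K⁴.
Q = 0.066 × 5.67×10⁻⁸ × 3.62 × 1.91×10^13 = 2.58×10^5 W.

Q ≈ 2.58×10^5 W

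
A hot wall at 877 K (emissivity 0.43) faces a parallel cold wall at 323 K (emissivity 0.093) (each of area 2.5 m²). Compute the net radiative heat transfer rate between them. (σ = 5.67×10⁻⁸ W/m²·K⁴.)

Q ≈ 6810 W

For two large parallel gray plates, q = σ(T₁⁴ − T₂⁴) / (1/ε₁ + 1/ε₂ − 1).
1/ε₁ + 1/ε₂ − 1 = 1/0.43 + 1/0.093 − 1 = 12.08.
T₁⁴ − T₂⁴ = 5.92×10^11 − 1.09×10^10 = 5.81×10^11 K⁴.
q = 5.67×10⁻⁸ × 5.81×10^11 / 12.08 = 2730 W/m².
Q = q·A = 2730 × 2.5 = 6810 W.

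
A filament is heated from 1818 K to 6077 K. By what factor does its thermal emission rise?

ratio ≈ 125

P ∝ T⁴, so the ratio is (6077/1818)⁴ = (3.343)⁴ = 125.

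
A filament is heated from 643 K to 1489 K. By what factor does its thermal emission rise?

P ∝ T⁴, so the ratio is (1489/643)⁴ = (2.316)⁴ = 28.8.

ratio ≈ 28.8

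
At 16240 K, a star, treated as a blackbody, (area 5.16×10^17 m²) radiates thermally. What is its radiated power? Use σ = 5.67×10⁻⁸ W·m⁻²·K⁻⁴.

P = σAT⁴ = 5.67×10⁻⁸ × 5.16×10^17 × (16240)⁴ = 5.67×10⁻⁸ × 5.16×10^17 × 6.96×10^16.
P = 2.04×10^27 W.

P ≈ 2.04×10^27 W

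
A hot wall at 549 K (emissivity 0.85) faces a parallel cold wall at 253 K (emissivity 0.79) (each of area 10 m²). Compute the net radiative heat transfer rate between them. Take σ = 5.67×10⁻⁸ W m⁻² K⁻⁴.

Q ≈ 34100 W

For two large parallel gray plates, q = σ(T₁⁴ − T₂⁴) / (1/ε₁ + 1/ε₂ − 1).
1/ε₁ + 1/ε₂ − 1 = 1/0.85 + 1/0.79 − 1 = 1.442.
T₁⁴ − T₂⁴ = 9.08×10^10 − 4.10×10^9 = 8.67×10^10 K⁴.
q = 5.67×10⁻⁸ × 8.67×10^10 / 1.442 = 3410 W/m².
Q = q·A = 3410 × 10 = 34100 W.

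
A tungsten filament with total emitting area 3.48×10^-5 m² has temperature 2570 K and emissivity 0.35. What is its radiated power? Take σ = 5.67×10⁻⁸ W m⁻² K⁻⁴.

P ≈ 30.1 W

Stefan–Boltzmann: P = εσAT⁴ = 0.35 × 5.67×10⁻⁸ × 3.48×10^-5 × (2570)⁴ = 0.35 × 5.67×10⁻⁸ × 3.48×10^-5 × 4.36×10^13.
P = 30.1 W.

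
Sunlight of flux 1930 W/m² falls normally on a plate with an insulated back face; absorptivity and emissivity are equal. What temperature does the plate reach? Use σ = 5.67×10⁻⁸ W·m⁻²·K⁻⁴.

T ≈ 430 K

Absorbed flux αS = emitted flux εσT⁴ (one radiating face); with α = ε, T = (S/σ)^(1/4).
T = (1930 / 5.67×10⁻⁸)^(1/4) = (3.40×10^10)^(1/4).
T = 430 K.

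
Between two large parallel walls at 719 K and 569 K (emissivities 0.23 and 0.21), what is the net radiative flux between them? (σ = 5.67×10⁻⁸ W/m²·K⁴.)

For two large parallel gray plates, q = σ(T₁⁴ − T₂⁴) / (1/ε₁ + 1/ε₂ − 1).
1/ε₁ + 1/ε₂ − 1 = 1/0.23 + 1/0.21 − 1 = 8.110.
T₁⁴ − T₂⁴ = 2.67×10^11 − 1.05×10^11 = 1.62×10^11 K⁴.
q = 5.67×10⁻⁸ × 1.62×10^11 / 8.110 = 1140 W/m².

q ≈ 1140 W/m²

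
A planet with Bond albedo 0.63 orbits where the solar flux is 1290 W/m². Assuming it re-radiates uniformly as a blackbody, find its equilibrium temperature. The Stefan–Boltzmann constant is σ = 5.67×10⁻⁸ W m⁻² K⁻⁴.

T ≈ 214 K

Power absorbed = (1−a)S·πR²; power emitted = 4πR²σT⁴. Equating and cancelling πR²:
T = ((1−a)S / 4σ)^(1/4) = (477 / (4 × 5.67×10⁻⁸))^(1/4) = (2.10×10^9)^(1/4).
T = 214 K.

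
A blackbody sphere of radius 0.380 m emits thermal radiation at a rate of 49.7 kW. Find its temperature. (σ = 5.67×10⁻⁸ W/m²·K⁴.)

T ≈ 834 K

A = 4πr² = 4π × (0.380)² = 1.81 m².
From P = σAT⁴, T = (P / σA)^(1/4) = (49700 / (5.67×10⁻⁸ × 1.81))^(1/4).
T = (4.83×10^11)^(1/4) = 834 K.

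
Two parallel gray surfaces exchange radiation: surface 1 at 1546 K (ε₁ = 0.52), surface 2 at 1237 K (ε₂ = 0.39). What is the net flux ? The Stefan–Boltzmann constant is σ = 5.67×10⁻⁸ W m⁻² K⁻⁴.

q ≈ 54800 W/m²

For two large parallel gray plates, q = σ(T₁⁴ − T₂⁴) / (1/ε₁ + 1/ε₂ − 1).
1/ε₁ + 1/ε₂ − 1 = 1/0.52 + 1/0.39 − 1 = 3.487.
T₁⁴ − T₂⁴ = 5.71×10^12 − 2.34×10^12 = 3.37×10^12 K⁴.
q = 5.67×10⁻⁸ × 3.37×10^12 / 3.487 = 54800 W/m².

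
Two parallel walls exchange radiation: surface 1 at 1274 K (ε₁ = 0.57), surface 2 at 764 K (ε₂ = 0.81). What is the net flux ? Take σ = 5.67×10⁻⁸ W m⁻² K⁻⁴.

For two large parallel gray plates, q = σ(T₁⁴ − T₂⁴) / (1/ε₁ + 1/ε₂ − 1).
1/ε₁ + 1/ε₂ − 1 = 1/0.57 + 1/0.81 − 1 = 1.989.
T₁⁴ − T₂⁴ = 2.63×10^12 − 3.41×10^11 = 2.29×10^12 K⁴.
q = 5.67×10⁻⁸ × 2.29×10^12 / 1.989 = 65400 W/m².

q ≈ 65400 W/m²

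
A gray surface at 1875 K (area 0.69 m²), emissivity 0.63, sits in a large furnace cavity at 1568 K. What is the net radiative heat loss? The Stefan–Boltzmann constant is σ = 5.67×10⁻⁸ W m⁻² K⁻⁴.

Q = εσA(T⁴ − T_s⁴). T⁴ − T_s⁴ = (1875)⁴ − (1568)⁴ = 1.24×10^13 − 6.04×10^12 = 6.31×10^12 K⁴.
Q = 0.63 × 5.67×10⁻⁸ × 0.690 × 6.31×10^12 = 1.56×10^5 W.

Q ≈ 1.56×10^5 W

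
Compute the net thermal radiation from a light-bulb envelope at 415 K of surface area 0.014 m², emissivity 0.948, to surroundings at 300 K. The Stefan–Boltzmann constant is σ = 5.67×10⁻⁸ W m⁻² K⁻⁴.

Q ≈ 16.2 W

Q = εσA(T⁴ − T_s⁴). T⁴ − T_s⁴ = (415)⁴ − (300)⁴ = 2.97×10^10 − 8.10×10^9 = 2.16×10^10 K⁴.
Q = 0.948 × 5.67×10⁻⁸ × 0.0140 × 2.16×10^10 = 16.2 W.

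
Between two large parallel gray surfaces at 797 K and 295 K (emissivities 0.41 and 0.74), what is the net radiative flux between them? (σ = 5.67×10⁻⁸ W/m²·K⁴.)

For two large parallel gray plates, q = σ(T₁⁴ − T₂⁴) / (1/ε₁ + 1/ε₂ − 1).
1/ε₁ + 1/ε₂ − 1 = 1/0.41 + 1/0.74 − 1 = 2.790.
T₁⁴ − T₂⁴ = 4.03×10^11 − 7.57×10^9 = 3.96×10^11 K⁴.
q = 5.67×10⁻⁸ × 3.96×10^11 / 2.790 = 8040 W/m².

q ≈ 8040 W/m²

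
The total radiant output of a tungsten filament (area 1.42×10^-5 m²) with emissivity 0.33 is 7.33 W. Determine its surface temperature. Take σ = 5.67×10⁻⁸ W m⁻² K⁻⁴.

T ≈ 2290 K

From P = εσAT⁴, T = (P / εσA)^(1/4) = (7.33 / (0.33 × 5.67×10⁻⁸ × 1.42×10^-5))^(1/4).
T = (2.76×10^13)^(1/4) = 2290 K.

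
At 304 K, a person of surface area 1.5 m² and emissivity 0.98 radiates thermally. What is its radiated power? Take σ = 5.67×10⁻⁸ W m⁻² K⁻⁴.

P ≈ 712 W

Stefan–Boltzmann: P = εσAT⁴ = 0.98 × 5.67×10⁻⁸ × 1.50 × (304)⁴ = 0.98 × 5.67×10⁻⁸ × 1.50 × 8.54×10^9.
P = 712 W.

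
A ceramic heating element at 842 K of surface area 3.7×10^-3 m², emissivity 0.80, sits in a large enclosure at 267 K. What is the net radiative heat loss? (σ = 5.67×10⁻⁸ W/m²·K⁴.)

Q = εσA(T⁴ − T_s⁴). T⁴ − T_s⁴ = (842)⁴ − (267)⁴ = 5.03×10^11 − 5.08×10^9 = 4.98×10^11 K⁴.
Q = 0.80 × 5.67×10⁻⁸ × 3.70×10^-3 × 4.98×10^11 = 83.5 W.

Q ≈ 83.5 W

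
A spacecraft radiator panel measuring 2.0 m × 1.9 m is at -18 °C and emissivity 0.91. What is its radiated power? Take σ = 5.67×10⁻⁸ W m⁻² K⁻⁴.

A = 2.0 × 1.9 = 3.80 m².
-18 °C = 255 K.
Stefan–Boltzmann: P = εσAT⁴ = 0.91 × 5.67×10⁻⁸ × 3.80 × (255)⁴ = 0.91 × 5.67×10⁻⁸ × 3.80 × 4.23×10^9.
P = 829 W.

P ≈ 829 W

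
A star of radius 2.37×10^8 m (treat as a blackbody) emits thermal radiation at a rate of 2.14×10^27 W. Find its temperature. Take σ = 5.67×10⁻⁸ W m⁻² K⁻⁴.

T ≈ 15200 K

A = 4πr² = 4π × (2.37×10^8)² = 7.06×10^17 m².
From P = σAT⁴, T = (P / σA)^(1/4) = (2.14×10^27 / (5.67×10⁻⁸ × 7.06×10^17))^(1/4).
T = (5.35×10^16)^(1/4) = 15200 K.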